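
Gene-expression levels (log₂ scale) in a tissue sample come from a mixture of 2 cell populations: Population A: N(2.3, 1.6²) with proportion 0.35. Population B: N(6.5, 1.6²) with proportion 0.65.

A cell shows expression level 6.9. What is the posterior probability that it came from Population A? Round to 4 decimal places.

The responsibility of component k is w_k f_k(x) divided by Σ_j w_j f_j(x).
Evaluate each component's likelihood at the observed value:
  L_A = 0.00399883
  L_B = 0.241668
Multiply by the mixture weights:
  w_A·L_A = 0.35 × 0.00399883 = 0.00139959
  w_B·L_B = 0.65 × 0.241668 = 0.157084
Denominator: 0.00139959 + 0.157084 = 0.158484
So the posterior for Population A is 0.00139959 / 0.158484 ≈ 0.0088.

0.0088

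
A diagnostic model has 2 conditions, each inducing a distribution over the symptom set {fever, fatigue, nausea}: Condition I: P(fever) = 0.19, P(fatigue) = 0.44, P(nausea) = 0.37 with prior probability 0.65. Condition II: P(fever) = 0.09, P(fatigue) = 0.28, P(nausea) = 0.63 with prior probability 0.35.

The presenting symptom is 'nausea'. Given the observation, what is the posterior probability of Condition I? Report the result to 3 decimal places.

P(component k | x) = P(Z=k)·f_k(x) / marginal(x), where marginal(x) = Σ_j P(Z=j)·f_j(x).
Evaluate each component's likelihood at the observed value:
  p_I = P(nausea | comp) = 0.37
  p_II = P(nausea | comp) = 0.63
Prior × likelihood for each component:
  P(Z=I)·p_I = 0.65 × 0.37 = 0.2405
  P(Z=II)·p_II = 0.35 × 0.63 = 0.2205
Denominator: 0.2405 + 0.2205 = 0.461
P(Condition I | the observation) = 0.2405 / 0.461 ≈ 0.522

0.522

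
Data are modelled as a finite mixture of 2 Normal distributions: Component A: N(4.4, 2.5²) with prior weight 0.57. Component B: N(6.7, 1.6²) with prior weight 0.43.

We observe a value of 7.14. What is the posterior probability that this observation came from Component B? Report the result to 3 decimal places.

P(component k | x) = π_k·f_k(x) / marginal(x), where marginal(x) = Σ_j π_j·f_j(x).
Component likelihoods at x = 7.14:
  L_A = (1/(2.5·√(2π)))·exp(−(7.14−4.4)²/(2·2.5²)) = 0.159577·exp(-0.60061) = 0.0875244
  L_B = (1/(1.6·√(2π)))·exp(−(7.14−6.7)²/(2·1.6²)) = 0.249339·exp(-0.03781) = 0.240087
Unnormalised posteriors:
  π_A·L_A = 0.57 × 0.0875244 = 0.0498889
  π_B·L_B = 0.43 × 0.240087 = 0.103237
Denominator: 0.0498889 + 0.103237 = 0.153126
So the posterior for Component B is 0.103237 / 0.153126 ≈ 0.674.

0.674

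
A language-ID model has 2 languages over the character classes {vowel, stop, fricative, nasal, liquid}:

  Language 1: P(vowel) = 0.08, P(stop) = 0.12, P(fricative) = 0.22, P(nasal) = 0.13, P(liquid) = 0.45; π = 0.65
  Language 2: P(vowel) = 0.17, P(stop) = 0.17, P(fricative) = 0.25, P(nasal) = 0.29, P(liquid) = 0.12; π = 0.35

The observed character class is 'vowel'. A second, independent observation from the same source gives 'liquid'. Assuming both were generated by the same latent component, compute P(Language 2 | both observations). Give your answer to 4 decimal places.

The responsibility of component k is P(Z=k) f_k(x) divided by Σ_j P(Z=j) f_j(x).
Since both observations come from the same component, the likelihood for component k is f_k(x₁)·f_k(x₂).
  p_1 = [P(vowel | comp) = 0.08] × [0.45] = 0.036
  p_2 = [P(vowel | comp) = 0.17] × [0.12] = 0.0204
Weight by the priors:
  P(Z=1)·p_1 = 0.65 × 0.036 = 0.0234
  P(Z=2)·p_2 = 0.35 × 0.0204 = 0.00714
Denominator: 0.0234 + 0.00714 = 0.03054
Responsibility of Language 2: 0.00714 / 0.03054 ≈ 0.2338

0.2338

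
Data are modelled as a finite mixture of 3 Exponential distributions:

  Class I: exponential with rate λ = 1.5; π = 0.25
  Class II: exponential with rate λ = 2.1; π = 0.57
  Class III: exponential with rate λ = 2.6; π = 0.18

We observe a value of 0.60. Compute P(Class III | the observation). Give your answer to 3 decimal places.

0.167

By Bayes' theorem, P(k | x) = w_k f_k(x) / Σ_j w_j f_j(x).
Component likelihoods at x = 0.60:
  f_I = 1.5·e^(−1.5·0.60) = 1.5·e^(−0.9000) = 0.609854
  f_II = 2.1·e^(−2.1·0.60) = 2.1·e^(−1.2600) = 0.595673
  f_III = 2.6·e^(−2.6·0.60) = 2.6·e^(−1.5600) = 0.546354
Unnormalised posteriors:
  w_I·f_I = 0.25 × 0.609854 = 0.152464
  w_II·f_II = 0.57 × 0.595673 = 0.339534
  w_III·f_III = 0.18 × 0.546354 = 0.0983437
Marginal: 0.152464 + 0.339534 + 0.0983437 = 0.590341
Responsibility of Class III: 0.0983437 / 0.590341 ≈ 0.167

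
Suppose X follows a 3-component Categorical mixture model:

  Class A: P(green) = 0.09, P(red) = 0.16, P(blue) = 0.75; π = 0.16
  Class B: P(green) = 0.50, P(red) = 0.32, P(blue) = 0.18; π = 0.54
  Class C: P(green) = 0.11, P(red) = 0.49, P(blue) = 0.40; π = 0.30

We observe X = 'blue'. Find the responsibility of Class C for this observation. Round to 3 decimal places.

By Bayes' theorem, P(k | x) = π_k f_k(x) / Σ_j π_j f_j(x).
Categorical probabilities:
  L_A = P(blue | comp) = 0.75
  L_B = P(blue | comp) = 0.18
  L_C = P(blue | comp) = 0.40
Weight by the priors:
  π_A·L_A = 0.16 × 0.75 = 0.12
  π_B·L_B = 0.54 × 0.18 = 0.0972
  π_C·L_C = 0.30 × 0.4 = 0.12
Evidence: 0.12 + 0.0972 + 0.12 = 0.3372
P(Class C | 'blue') ≈ 0.356

0.356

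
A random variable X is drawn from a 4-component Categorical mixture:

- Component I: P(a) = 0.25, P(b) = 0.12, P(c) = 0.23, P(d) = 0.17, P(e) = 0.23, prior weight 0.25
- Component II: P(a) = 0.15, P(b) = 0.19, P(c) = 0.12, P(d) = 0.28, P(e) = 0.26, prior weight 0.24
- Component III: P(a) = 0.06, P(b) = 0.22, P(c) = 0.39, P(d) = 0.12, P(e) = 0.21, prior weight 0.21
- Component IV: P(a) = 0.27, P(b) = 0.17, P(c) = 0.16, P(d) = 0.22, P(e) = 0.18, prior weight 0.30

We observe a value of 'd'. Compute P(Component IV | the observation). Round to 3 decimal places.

Posterior ∝ prior × likelihood, so P(k | x) ∝ P(Z=k) f_k(x); normalise over all components.
Evaluate each component's likelihood at the observed value:
  L_I = P(d | comp) = 0.17
  L_II = P(d | comp) = 0.28
  L_III = P(d | comp) = 0.12
  L_IV = P(d | comp) = 0.22
Unnormalised posteriors:
  P(Z=I)·L_I = 0.25 × 0.17 = 0.0425
  P(Z=II)·L_II = 0.24 × 0.28 = 0.0672
  P(Z=III)·L_III = 0.21 × 0.12 = 0.0252
  P(Z=IV)·L_IV = 0.30 × 0.22 = 0.066
Normaliser: 0.0425 + 0.0672 + 0.0252 + 0.066 = 0.2009
Responsibility of Component IV: 0.066 / 0.2009 ≈ 0.329

0.329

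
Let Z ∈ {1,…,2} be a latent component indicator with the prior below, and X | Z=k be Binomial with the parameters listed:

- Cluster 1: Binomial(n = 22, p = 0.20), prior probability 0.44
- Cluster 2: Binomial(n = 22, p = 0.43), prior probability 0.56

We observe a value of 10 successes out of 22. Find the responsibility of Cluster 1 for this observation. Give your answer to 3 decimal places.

Apply Bayes' rule: the posterior for each component is proportional to its prior times its likelihood at x.
Evaluate each component's likelihood at the observed value:
  f_1 = C(22,10)·0.20^10·0.80^12 = 646646·1.024e-07·0.0687195 = 0.00455037
  f_2 = C(22,10)·0.43^10·0.57^12 = 646646·0.000216115·0.00117625 = 0.16438
Weight by the priors:
  w_1·f_1 = 0.44 × 0.00455037 = 0.00200216
  w_2·f_2 = 0.56 × 0.16438 = 0.0920529
Normaliser: 0.00200216 + 0.0920529 = 0.0940551
Responsibility of Cluster 1: 0.00200216 / 0.0940551 ≈ 0.021

0.021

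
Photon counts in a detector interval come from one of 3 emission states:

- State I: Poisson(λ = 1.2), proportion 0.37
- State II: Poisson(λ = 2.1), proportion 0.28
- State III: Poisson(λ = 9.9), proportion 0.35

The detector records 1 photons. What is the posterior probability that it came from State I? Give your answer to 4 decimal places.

The responsibility of component k is π_k f_k(x) divided by Σ_j π_j f_j(x).
Poisson probabilities:
  p_I = 0.361433
  p_II = 0.257158
  p_III = 0.000496729
Multiply by the mixture weights:
  π_I·p_I = 0.37 × 0.361433 = 0.13373
  π_II·p_II = 0.28 × 0.257158 = 0.0720044
  π_III·p_III = 0.35 × 0.000496729 = 0.000173855
Marginal: 0.13373 + 0.0720044 + 0.000173855 = 0.205908
Responsibility of State I: 0.13373 / 0.205908 ≈ 0.6495

0.6495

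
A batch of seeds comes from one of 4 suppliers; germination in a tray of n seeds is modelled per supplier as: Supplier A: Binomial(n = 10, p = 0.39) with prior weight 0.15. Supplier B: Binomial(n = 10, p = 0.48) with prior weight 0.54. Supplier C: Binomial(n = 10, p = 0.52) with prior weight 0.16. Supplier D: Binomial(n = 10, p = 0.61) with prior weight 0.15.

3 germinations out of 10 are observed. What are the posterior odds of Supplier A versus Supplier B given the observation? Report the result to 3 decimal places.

The posterior odds equal the prior odds times the likelihood ratio: (w_i/w_j)·(f_i(x)/f_j(x)).
Binomial probabilities:
  f_A = 0.223709
  f_B = 0.136436
  f_C = 0.0990558
  f_D = 0.0373786
0.0335564 / 0.0736753 ≈ 0.455

0.455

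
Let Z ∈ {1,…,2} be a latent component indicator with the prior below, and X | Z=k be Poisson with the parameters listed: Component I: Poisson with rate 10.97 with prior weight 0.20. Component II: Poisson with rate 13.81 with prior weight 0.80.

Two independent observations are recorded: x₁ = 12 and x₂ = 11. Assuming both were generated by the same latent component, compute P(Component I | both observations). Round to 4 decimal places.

0.2686

P(component k | x) = P(Z=k)·f_k(x) / marginal(x), where marginal(x) = Σ_j P(Z=j)·f_j(x).
Since both observations come from the same component, the likelihood for component k is f_k(x₁)·f_k(x₂).
  f_I = [0.109127] × [0.119373] = 0.0130268
  f_II = [0.101014] × [0.0877744] = 0.00886642
Prior × likelihood for each component:
  P(Z=I)·f_I = 0.20 × 0.0130268 = 0.00260537
  P(Z=II)·f_II = 0.80 × 0.00886642 = 0.00709314
Denominator: 0.00260537 + 0.00709314 = 0.0096985
So the posterior for Component I is 0.00260537 / 0.0096985 ≈ 0.2686.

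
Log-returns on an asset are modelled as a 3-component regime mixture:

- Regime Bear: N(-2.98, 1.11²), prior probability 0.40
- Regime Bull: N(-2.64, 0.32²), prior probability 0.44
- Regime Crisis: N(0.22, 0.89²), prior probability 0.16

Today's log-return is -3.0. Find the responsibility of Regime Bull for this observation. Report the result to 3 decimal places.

0.669

Apply Bayes' rule: the posterior for each component is proportional to its prior times its likelihood at x.
Evaluate each component's likelihood at the observed value:
  p_Bear = 0.359349
  p_Bull = 0.662115
  p_Crisis = 0.000644339
Multiply by the mixture weights:
  π_Bear·p_Bear = 0.40 × 0.359349 = 0.14374
  π_Bull·p_Bull = 0.44 × 0.662115 = 0.29133
  π_Crisis·p_Crisis = 0.16 × 0.000644339 = 0.000103094
Sum: 0.14374 + 0.29133 + 0.000103094 = 0.435173
Responsibility of Regime Bull: 0.29133 / 0.435173 ≈ 0.669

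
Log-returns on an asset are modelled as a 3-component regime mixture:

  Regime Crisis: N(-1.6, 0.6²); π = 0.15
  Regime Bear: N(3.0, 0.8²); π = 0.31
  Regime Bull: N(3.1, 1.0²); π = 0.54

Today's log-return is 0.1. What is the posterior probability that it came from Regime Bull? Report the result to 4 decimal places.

Posterior ∝ prior × likelihood, so P(k | x) ∝ P(Z=k) f_k(x); normalise over all components.
Evaluate each component's likelihood at the observed value:
  L_Crisis = 0.0120102
  L_Bear = 0.000698827
  L_Bull = 0.00443185
Prior × likelihood for each component:
  P(Z=Crisis)·L_Crisis = 0.15 × 0.0120102 = 0.00180152
  P(Z=Bear)·L_Bear = 0.31 × 0.000698827 = 0.000216636
  P(Z=Bull)·L_Bull = 0.54 × 0.00443185 = 0.0023932
Normaliser: 0.00180152 + 0.000216636 + 0.0023932 = 0.00441136
Responsibility of Regime Bull: 0.0023932 / 0.00441136 ≈ 0.5425

0.5425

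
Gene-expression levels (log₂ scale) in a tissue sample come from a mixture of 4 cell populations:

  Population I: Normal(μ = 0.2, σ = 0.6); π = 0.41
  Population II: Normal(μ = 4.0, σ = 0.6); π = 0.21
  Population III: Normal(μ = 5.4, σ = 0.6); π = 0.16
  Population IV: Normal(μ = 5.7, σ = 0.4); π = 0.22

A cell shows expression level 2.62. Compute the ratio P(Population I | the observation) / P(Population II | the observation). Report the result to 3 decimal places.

0.008

Since P(k|x) ∝ P(Z=k) f_k(x), the posterior odds are P(Z=i) f_i(x) / (P(Z=j) f_j(x)).
Evaluate each component's likelihood at the observed value:
  p_I = (1/(0.6·√(2π)))·exp(−(2.62−0.2)²/(2·0.6²)) = 0.664904·exp(-8.13389) = 0.000195099
  p_II = (1/(0.6·√(2π)))·exp(−(2.62−4.0)²/(2·0.6²)) = 0.664904·exp(-2.64500) = 0.0472117
  p_III = (1/(0.6·√(2π)))·exp(−(2.62−5.4)²/(2·0.6²)) = 0.664904·exp(-10.73389) = 1.44907e-05
  p_IV = (1/(0.4·√(2π)))·exp(−(2.62−5.7)²/(2·0.4²)) = 0.997356·exp(-29.64500) = 1.33104e-13
Odds = (0.41/0.21) × (0.000195099/0.0472117) = 1.95238 × 0.00413243 ≈ 0.008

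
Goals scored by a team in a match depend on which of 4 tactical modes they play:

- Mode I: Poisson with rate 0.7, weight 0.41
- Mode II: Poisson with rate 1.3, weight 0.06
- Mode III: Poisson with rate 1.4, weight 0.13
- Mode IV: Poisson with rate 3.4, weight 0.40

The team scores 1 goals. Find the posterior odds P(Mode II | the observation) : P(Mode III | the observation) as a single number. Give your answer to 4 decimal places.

0.4736

Since P(k|x) ∝ π_k f_k(x), the posterior odds are π_i f_i(x) / (π_j f_j(x)).
Component likelihoods at x = 1 goals:
  f_I = 0.34761
  f_II = 0.354291
  f_III = 0.345236
  f_IV = 0.113469
0.0212575 / 0.0448806 ≈ 0.4736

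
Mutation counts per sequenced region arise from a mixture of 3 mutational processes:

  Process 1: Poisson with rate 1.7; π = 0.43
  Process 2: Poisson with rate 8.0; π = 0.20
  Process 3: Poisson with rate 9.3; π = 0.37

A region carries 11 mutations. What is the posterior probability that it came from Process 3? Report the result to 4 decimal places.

P(component k | x) = π_k·f_k(x) / marginal(x), where marginal(x) = Σ_j π_j·f_j(x).
Component likelihoods at x = 11 mutations:
  f_1 = e^(−1.7)·1.7^11/11! = 1.56849e-06
  f_2 = e^(−8.0)·8.0^11/11! = 0.0721902
  f_3 = e^(−9.3)·9.3^11/11! = 0.10309
Multiply by the mixture weights:
  π_1·f_1 = 0.43 × 1.56849e-06 = 6.74451e-07
  π_2·f_2 = 0.20 × 0.0721902 = 0.014438
  π_3·f_3 = 0.37 × 0.10309 = 0.0381434
Sum: 6.74451e-07 + 0.014438 + 0.0381434 = 0.0525821
Responsibility of Process 3: 0.0381434 / 0.0525821 ≈ 0.7254

0.7254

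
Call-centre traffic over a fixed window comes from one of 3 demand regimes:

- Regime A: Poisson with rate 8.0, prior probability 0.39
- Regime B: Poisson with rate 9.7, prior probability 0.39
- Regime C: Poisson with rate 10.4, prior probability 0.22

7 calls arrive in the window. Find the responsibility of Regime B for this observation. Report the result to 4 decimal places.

P(component k | x) = π_k·f_k(x) / marginal(x), where marginal(x) = Σ_j π_j·f_j(x).
Evaluate each component's likelihood at the observed value:
  f_A = 0.139587
  f_B = 0.0982461
  f_C = 0.0794585
Unnormalised posteriors:
  π_A·f_A = 0.39 × 0.139587 = 0.0544387
  π_B·f_B = 0.39 × 0.0982461 = 0.038316
  π_C·f_C = 0.22 × 0.0794585 = 0.0174809
Sum: 0.0544387 + 0.038316 + 0.0174809 = 0.110236
P(Regime B | x) = 0.038316 / 0.110236 ≈ 0.3476

0.3476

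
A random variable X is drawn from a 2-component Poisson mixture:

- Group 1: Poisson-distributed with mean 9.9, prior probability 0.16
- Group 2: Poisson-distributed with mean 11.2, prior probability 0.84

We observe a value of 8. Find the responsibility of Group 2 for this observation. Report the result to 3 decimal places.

Apply Bayes' rule: the posterior for each component is proportional to its prior times its likelihood at x.
Component likelihoods at x = 8:
  f_1 = e^(−9.9)·9.9^8/8! = 0.114827
  f_2 = e^(−11.2)·11.2^8/8! = 0.0839703
Unnormalised posteriors:
  π_1·f_1 = 0.16 × 0.114827 = 0.0183724
  π_2·f_2 = 0.84 × 0.0839703 = 0.070535
Evidence: 0.0183724 + 0.070535 = 0.0889074
P(Group 2 | data) ≈ 0.793

0.793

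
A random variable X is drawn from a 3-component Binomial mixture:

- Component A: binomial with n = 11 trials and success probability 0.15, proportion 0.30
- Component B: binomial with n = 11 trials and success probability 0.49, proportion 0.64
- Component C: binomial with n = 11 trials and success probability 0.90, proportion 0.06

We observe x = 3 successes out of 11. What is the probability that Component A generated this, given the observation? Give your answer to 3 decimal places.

0.445

P(component k | x) = π_k·f_k(x) / marginal(x), where marginal(x) = Σ_j π_j·f_j(x).
Component likelihoods at x = 3 successes out of 11:
  L_A = 0.151743
  L_B = 0.0888451
  L_C = 1.20285e-06
Prior × likelihood for each component:
  π_A·L_A = 0.30 × 0.151743 = 0.0455229
  π_B·L_B = 0.64 × 0.0888451 = 0.0568609
  π_C·L_C = 0.06 × 1.20285e-06 = 7.2171e-08
Normaliser: 0.0455229 + 0.0568609 + 7.2171e-08 = 0.102384
So the posterior for Component A is 0.0455229 / 0.102384 ≈ 0.445.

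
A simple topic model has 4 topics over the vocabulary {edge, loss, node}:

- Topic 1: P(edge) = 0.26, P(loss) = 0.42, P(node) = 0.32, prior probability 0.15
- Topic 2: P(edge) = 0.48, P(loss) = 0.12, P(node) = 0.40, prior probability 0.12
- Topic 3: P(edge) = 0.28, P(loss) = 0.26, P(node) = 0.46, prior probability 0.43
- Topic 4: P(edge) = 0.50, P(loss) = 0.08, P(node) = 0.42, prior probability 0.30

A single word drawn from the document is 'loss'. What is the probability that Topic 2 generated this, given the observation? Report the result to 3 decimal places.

By Bayes' theorem, P(k | x) = π_k f_k(x) / Σ_j π_j f_j(x).
Categorical probabilities:
  f_1 = 0.42
  f_2 = 0.12
  f_3 = 0.26
  f_4 = 0.08
Multiply by the mixture weights:
  π_1·f_1 = 0.15 × 0.42 = 0.063
  π_2·f_2 = 0.12 × 0.12 = 0.0144
  π_3·f_3 = 0.43 × 0.26 = 0.1118
  π_4·f_4 = 0.30 × 0.08 = 0.024
Marginal: 0.063 + 0.0144 + 0.1118 + 0.024 = 0.2132
P(Topic 2 | 'loss') = 0.0144 / 0.2132 ≈ 0.068

0.068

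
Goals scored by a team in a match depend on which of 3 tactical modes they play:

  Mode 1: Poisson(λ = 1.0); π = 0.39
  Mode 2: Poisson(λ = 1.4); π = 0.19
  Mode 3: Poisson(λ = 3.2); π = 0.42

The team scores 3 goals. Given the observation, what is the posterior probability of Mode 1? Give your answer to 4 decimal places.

0.1722

By Bayes' theorem, P(k | x) = π_k f_k(x) / Σ_j π_j f_j(x).
Component likelihoods at x = 3 goals:
  L_1 = e^(−1.0)·1.0^3/3! = 0.0613132
  L_2 = e^(−1.4)·1.4^3/3! = 0.112777
  L_3 = e^(−3.2)·3.2^3/3! = 0.222616
Prior × likelihood for each component:
  π_1·L_1 = 0.39 × 0.0613132 = 0.0239122
  π_2·L_2 = 0.19 × 0.112777 = 0.0214276
  π_3·L_3 = 0.42 × 0.222616 = 0.0934987
Denominator: 0.0239122 + 0.0214276 + 0.0934987 = 0.138839
P(Mode 1 | x) = 0.0239122 / 0.138839 ≈ 0.1722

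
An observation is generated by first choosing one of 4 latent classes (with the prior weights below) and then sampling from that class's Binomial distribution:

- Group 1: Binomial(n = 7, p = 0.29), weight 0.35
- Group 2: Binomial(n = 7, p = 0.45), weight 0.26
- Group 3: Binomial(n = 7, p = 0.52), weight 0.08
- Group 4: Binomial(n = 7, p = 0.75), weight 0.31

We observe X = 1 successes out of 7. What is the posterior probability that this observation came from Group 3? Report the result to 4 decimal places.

0.0303

By Bayes' theorem, P(k | x) = P(Z=k) f_k(x) / Σ_j P(Z=j) f_j(x).
Evaluate each component's likelihood at the observed value:
  f_1 = 0.260044
  f_2 = 0.087194
  f_3 = 0.0445193
  f_4 = 0.00128174
Prior × likelihood for each component:
  P(Z=1)·f_1 = 0.35 × 0.260044 = 0.0910153
  P(Z=2)·f_2 = 0.26 × 0.087194 = 0.0226704
  P(Z=3)·f_3 = 0.08 × 0.0445193 = 0.00356155
  P(Z=4)·f_4 = 0.31 × 0.00128174 = 0.000397339
Evidence: 0.0910153 + 0.0226704 + 0.00356155 + 0.000397339 = 0.117645
P(Group 3 | the observation) = 0.00356155 / 0.117645 ≈ 0.0303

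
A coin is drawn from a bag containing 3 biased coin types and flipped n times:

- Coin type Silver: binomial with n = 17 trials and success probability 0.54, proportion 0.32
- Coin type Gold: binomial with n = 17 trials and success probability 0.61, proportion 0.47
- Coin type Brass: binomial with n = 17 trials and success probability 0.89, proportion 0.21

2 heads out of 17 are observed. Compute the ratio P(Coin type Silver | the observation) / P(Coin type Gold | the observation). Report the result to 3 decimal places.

Posterior odds = (π_i f_i(x)) / (π_j f_j(x)); the normalising sum cancels.
Binomial probabilities:
  p_Silver = 0.000346493
  p_Gold = 3.71679e-05
  p_Brass = 4.49997e-13
Odds = (0.32/0.47) × (0.000346493/3.71679e-05) = 0.680851 × 9.32237 ≈ 6.347

6.347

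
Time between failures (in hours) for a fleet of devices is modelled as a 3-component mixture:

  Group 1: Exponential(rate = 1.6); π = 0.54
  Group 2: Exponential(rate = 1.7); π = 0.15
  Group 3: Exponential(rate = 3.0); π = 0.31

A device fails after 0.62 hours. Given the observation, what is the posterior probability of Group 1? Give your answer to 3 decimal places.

The responsibility of component k is π_k f_k(x) divided by Σ_j π_j f_j(x).
Component likelihoods at x = 0.62 hours:
  L_1 = 0.593335
  L_2 = 0.592519
  L_3 = 0.467018
Weight by the priors:
  π_1·L_1 = 0.54 × 0.593335 = 0.320401
  π_2·L_2 = 0.15 × 0.592519 = 0.0888779
  π_3·L_3 = 0.31 × 0.467018 = 0.144776
Marginal: 0.320401 + 0.0888779 + 0.144776 = 0.554054
P(Group 1 | x) = 0.320401 / 0.554054 ≈ 0.578

0.578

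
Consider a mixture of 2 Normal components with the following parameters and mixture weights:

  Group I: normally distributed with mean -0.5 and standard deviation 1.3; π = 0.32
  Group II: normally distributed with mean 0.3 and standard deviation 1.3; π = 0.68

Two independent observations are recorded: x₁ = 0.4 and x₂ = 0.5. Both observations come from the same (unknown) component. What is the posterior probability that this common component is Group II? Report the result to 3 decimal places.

0.782

Posterior ∝ prior × likelihood, so P(k | x) ∝ π_k f_k(x); normalise over all components.
Since both observations come from the same component, the likelihood for component k is f_k(x₁)·f_k(x₂).
  f_I = [(1/(1.3·√(2π)))·exp(−(0.4−-0.5)²/(2·1.3²)) = 0.306879·exp(-0.23964) = 0.241485] × [0.228285] = 0.0551274
  f_II = [(1/(1.3·√(2π)))·exp(−(0.4−0.3)²/(2·1.3²)) = 0.306879·exp(-0.00296) = 0.305972] × [0.303268] = 0.0927917
Prior × likelihood for each component:
  π_I·f_I = 0.32 × 0.0551274 = 0.0176408
  π_II·f_II = 0.68 × 0.0927917 = 0.0630983
Normaliser: 0.0176408 + 0.0630983 = 0.0807391
So the posterior for Group II is 0.0630983 / 0.0807391 ≈ 0.782.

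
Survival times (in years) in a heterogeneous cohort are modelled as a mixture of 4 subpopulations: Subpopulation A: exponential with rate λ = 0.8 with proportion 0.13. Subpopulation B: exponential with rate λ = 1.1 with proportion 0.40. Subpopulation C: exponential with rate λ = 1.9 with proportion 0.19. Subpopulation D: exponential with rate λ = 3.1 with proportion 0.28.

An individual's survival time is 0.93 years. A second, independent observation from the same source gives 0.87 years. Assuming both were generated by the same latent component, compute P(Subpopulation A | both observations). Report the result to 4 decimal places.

The responsibility of component k is π_k f_k(x) divided by Σ_j π_j f_j(x).
Since both observations come from the same component, the likelihood for component k is f_k(x₁)·f_k(x₂).
  L_A = [0.8·e^(−0.8·0.93) = 0.8·e^(−0.7440) = 0.380167] × [0.39886] = 0.151634
  L_B = [1.1·e^(−1.1·0.93) = 1.1·e^(−1.0230) = 0.395466] × [0.422448] = 0.167064
  L_C = [1.9·e^(−1.9·0.93) = 1.9·e^(−1.7670) = 0.324605] × [0.363802] = 0.118092
  L_D = [3.1·e^(−3.1·0.93) = 3.1·e^(−2.8830) = 0.173496] × [0.208963] = 0.0362544
Weight by the priors:
  π_A·L_A = 0.13 × 0.151634 = 0.0197124
  π_B·L_B = 0.40 × 0.167064 = 0.0668255
  π_C·L_C = 0.19 × 0.118092 = 0.0224375
  π_D·L_D = 0.28 × 0.0362544 = 0.0101512
Evidence: 0.0197124 + 0.0668255 + 0.0224375 + 0.0101512 = 0.119127
So the posterior for Subpopulation A is 0.0197124 / 0.119127 ≈ 0.1655.

0.1655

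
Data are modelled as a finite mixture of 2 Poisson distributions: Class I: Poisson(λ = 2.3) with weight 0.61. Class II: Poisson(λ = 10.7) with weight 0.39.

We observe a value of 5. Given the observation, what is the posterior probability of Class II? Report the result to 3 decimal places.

Apply Bayes' rule: the posterior for each component is proportional to its prior times its likelihood at x.
Component likelihoods at x = 5:
  p_I = 0.053775
  p_II = 0.0263504
Prior × likelihood for each component:
  P(Z=I)·p_I = 0.61 × 0.053775 = 0.0328028
  P(Z=II)·p_II = 0.39 × 0.0263504 = 0.0102766
Denominator: 0.0328028 + 0.0102766 = 0.0430794
P(Class II | 5) = 0.0102766 / 0.0430794 ≈ 0.239

0.239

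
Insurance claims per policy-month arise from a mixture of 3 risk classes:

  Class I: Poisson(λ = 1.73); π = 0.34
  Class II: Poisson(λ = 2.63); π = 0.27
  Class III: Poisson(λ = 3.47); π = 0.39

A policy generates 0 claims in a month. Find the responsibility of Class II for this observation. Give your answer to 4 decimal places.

0.2118

Apply Bayes' rule: the posterior for each component is proportional to its prior times its likelihood at x.
Evaluate each component's likelihood at the observed value:
  f_I = 0.177284
  f_II = 0.0720785
  f_III = 0.031117
Unnormalised posteriors:
  w_I·f_I = 0.34 × 0.177284 = 0.0602767
  w_II·f_II = 0.27 × 0.0720785 = 0.0194612
  w_III·f_III = 0.39 × 0.031117 = 0.0121356
Normaliser: 0.0602767 + 0.0194612 + 0.0121356 = 0.0918735
So the posterior for Class II is 0.0194612 / 0.0918735 ≈ 0.2118.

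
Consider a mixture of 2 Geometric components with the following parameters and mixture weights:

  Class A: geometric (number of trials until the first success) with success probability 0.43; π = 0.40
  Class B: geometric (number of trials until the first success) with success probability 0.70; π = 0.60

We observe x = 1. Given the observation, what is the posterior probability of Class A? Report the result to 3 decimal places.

Posterior ∝ prior × likelihood, so P(k | x) ∝ π_k f_k(x); normalise over all components.
Geometric probabilities:
  L_A = 0.43·(1−0.43)^0 = 0.43·1 = 0.43
  L_B = 0.70·(1−0.70)^0 = 0.70·1 = 0.7
Prior × likelihood for each component:
  π_A·L_A = 0.40 × 0.43 = 0.172
  π_B·L_B = 0.60 × 0.7 = 0.42
Denominator: 0.172 + 0.42 = 0.592
P(Class A | data) ≈ 0.291

0.291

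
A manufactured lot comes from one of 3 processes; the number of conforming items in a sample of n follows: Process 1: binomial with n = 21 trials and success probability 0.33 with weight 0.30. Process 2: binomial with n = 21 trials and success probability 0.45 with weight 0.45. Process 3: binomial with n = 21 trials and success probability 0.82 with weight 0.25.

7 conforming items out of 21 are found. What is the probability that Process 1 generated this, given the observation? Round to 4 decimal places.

0.5465

By Bayes' theorem, P(k | x) = P(Z=k) f_k(x) / Σ_j P(Z=j) f_j(x).
Binomial probabilities:
  L_1 = C(21,7)·0.33^7·0.67^14 = 116280·0.000426184·0.00367322 = 0.182033
  L_2 = C(21,7)·0.45^7·0.55^14 = 116280·0.00373669·0.000231781 = 0.100709
  L_3 = C(21,7)·0.82^7·0.18^14 = 116280·0.249285·3.74813e-11 = 1.08647e-06
Prior × likelihood for each component:
  P(Z=1)·L_1 = 0.30 × 0.182033 = 0.0546099
  P(Z=2)·L_2 = 0.45 × 0.100709 = 0.0453193
  P(Z=3)·L_3 = 0.25 × 1.08647e-06 = 2.71617e-07
Marginal: 0.0546099 + 0.0453193 + 2.71617e-07 = 0.0999294
So the posterior for Process 1 is 0.0546099 / 0.0999294 ≈ 0.5465.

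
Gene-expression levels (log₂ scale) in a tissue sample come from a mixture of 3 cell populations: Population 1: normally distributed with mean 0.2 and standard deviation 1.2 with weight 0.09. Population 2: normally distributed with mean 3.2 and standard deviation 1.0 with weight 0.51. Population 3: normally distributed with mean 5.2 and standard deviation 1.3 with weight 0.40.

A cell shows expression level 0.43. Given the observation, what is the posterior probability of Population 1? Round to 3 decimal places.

0.866

P(component k | x) = P(Z=k)·f_k(x) / marginal(x), where marginal(x) = Σ_j P(Z=j)·f_j(x).
Normal densities:
  L_1 = (1/(1.2·√(2π)))·exp(−(0.43−0.2)²/(2·1.2²)) = 0.332452·exp(-0.01837) = 0.326401
  L_2 = (1/(1.0·√(2π)))·exp(−(0.43−3.2)²/(2·1.0²)) = 0.398942·exp(-3.83645) = 0.0086052
  L_3 = (1/(1.3·√(2π)))·exp(−(0.43−5.2)²/(2·1.3²)) = 0.306879·exp(-6.73163) = 0.000365981
Unnormalised posteriors:
  P(Z=1)·L_1 = 0.09 × 0.326401 = 0.0293761
  P(Z=2)·L_2 = 0.51 × 0.0086052 = 0.00438865
  P(Z=3)·L_3 = 0.40 × 0.000365981 = 0.000146392
Sum: 0.0293761 + 0.00438865 + 0.000146392 = 0.0339111
Responsibility of Population 1: 0.0293761 / 0.0339111 ≈ 0.866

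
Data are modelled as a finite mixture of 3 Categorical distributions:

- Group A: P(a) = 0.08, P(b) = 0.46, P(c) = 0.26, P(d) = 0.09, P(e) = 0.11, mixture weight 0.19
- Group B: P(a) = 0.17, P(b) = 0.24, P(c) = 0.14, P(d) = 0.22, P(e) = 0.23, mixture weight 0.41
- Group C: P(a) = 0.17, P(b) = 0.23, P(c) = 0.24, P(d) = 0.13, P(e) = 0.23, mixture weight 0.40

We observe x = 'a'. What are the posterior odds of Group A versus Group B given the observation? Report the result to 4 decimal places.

0.2181

Only the two components matter; the odds are (w_i f_i(x)) / (w_j f_j(x)).
Evaluate each component's likelihood at the observed value:
  p_A = 0.08
  p_B = 0.17
  p_C = 0.17
Odds = (0.19/0.41) × (0.08/0.17) = 0.463415 × 0.470588 ≈ 0.2181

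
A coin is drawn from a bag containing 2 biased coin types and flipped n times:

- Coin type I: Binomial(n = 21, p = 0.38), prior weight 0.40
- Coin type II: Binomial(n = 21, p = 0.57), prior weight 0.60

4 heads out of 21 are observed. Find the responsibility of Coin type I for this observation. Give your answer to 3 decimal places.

By Bayes' theorem, P(k | x) = π_k f_k(x) / Σ_j π_j f_j(x).
Binomial probabilities:
  f_I = 0.0368856
  f_II = 0.000371131
Prior × likelihood for each component:
  π_I·f_I = 0.40 × 0.0368856 = 0.0147543
  π_II·f_II = 0.60 × 0.000371131 = 0.000222679
Sum: 0.0147543 + 0.000222679 = 0.0149769
P(Coin type I | data) ≈ 0.985

0.985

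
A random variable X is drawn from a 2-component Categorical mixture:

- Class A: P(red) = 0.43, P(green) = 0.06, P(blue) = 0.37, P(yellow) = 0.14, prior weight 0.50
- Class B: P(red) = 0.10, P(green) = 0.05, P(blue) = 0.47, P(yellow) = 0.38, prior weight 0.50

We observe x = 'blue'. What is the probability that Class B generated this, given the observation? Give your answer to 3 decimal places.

0.560

Apply Bayes' rule: the posterior for each component is proportional to its prior times its likelihood at x.
Component likelihoods at x = 'blue':
  L_A = P(blue | comp) = 0.37
  L_B = P(blue | comp) = 0.47
Weight by the priors:
  P(Z=A)·L_A = 0.50 × 0.37 = 0.185
  P(Z=B)·L_B = 0.50 × 0.47 = 0.235
Evidence: 0.185 + 0.235 = 0.42
Responsibility of Class B: 0.235 / 0.42 ≈ 0.560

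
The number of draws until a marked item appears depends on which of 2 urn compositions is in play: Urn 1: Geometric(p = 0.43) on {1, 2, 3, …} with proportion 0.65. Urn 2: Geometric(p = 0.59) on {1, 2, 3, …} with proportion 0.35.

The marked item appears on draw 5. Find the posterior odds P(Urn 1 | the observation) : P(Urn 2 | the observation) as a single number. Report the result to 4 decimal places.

Only the two components matter; the odds are (P(Z=i) f_i(x)) / (P(Z=j) f_j(x)).
Component likelihoods at x = 5:
  L_1 = 0.0453908
  L_2 = 0.016672
Odds = (0.65/0.35) × (0.0453908/0.016672) = 1.85714 × 2.72258 ≈ 5.0562

5.0562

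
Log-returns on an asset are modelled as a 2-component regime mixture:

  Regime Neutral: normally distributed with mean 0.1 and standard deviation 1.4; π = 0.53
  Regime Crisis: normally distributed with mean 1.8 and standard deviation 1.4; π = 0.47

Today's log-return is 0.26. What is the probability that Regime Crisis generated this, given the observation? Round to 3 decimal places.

Apply Bayes' rule: the posterior for each component is proportional to its prior times its likelihood at x.
Component likelihoods at x = 0.26:
  p_Neutral = (1/(1.4·√(2π)))·exp(−(0.26−0.1)²/(2·1.4²)) = 0.284959·exp(-0.00653) = 0.283104
  p_Crisis = (1/(1.4·√(2π)))·exp(−(0.26−1.8)²/(2·1.4²)) = 0.284959·exp(-0.60500) = 0.155609
Weight by the priors:
  π_Neutral·p_Neutral = 0.53 × 0.283104 = 0.150045
  π_Crisis·p_Crisis = 0.47 × 0.155609 = 0.0731361
Marginal: 0.150045 + 0.0731361 = 0.223181
P(Regime Crisis | data) ≈ 0.328

0.328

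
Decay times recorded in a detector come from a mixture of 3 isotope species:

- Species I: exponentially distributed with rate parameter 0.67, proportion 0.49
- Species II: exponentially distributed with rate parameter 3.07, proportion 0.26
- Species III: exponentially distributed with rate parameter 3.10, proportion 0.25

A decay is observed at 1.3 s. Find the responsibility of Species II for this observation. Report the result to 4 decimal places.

0.0889

The responsibility of component k is w_k f_k(x) divided by Σ_j w_j f_j(x).
Component likelihoods at x = 1.3 s:
  p_I = 0.67·e^(−0.67·1.3) = 0.67·e^(−0.8710) = 0.280417
  p_II = 3.07·e^(−3.07·1.3) = 3.07·e^(−3.9910) = 0.0567374
  p_III = 3.10·e^(−3.10·1.3) = 3.10·e^(−4.0300) = 0.0551004
Prior × likelihood for each component:
  w_I·p_I = 0.49 × 0.280417 = 0.137404
  w_II·p_II = 0.26 × 0.0567374 = 0.0147517
  w_III·p_III = 0.25 × 0.0551004 = 0.0137751
Denominator: 0.137404 + 0.0147517 + 0.0137751 = 0.165931
P(Species II | 1.3 s) = 0.0147517 / 0.165931 ≈ 0.0889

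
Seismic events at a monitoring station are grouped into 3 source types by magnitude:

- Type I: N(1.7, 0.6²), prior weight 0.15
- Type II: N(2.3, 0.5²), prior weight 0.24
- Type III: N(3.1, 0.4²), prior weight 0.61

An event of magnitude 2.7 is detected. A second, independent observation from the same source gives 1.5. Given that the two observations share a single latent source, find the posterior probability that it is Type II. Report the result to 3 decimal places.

The responsibility of component k is w_k f_k(x) divided by Σ_j w_j f_j(x).
Since both observations come from the same component, the likelihood for component k is f_k(x₁)·f_k(x₂).
  L_I = [(1/(0.6·√(2π)))·exp(−(2.7−1.7)²/(2·0.6²)) = 0.664904·exp(-1.38889) = 0.165795] × [0.628972] = 0.104281
  L_II = [(1/(0.5·√(2π)))·exp(−(2.7−2.3)²/(2·0.5²)) = 0.797885·exp(-0.32000) = 0.579383] × [0.221842] = 0.128531
  L_III = [(1/(0.4·√(2π)))·exp(−(2.7−3.1)²/(2·0.4²)) = 0.997356·exp(-0.50000) = 0.604927] × [0.000334576] = 0.000202394
Unnormalised posteriors:
  w_I·L_I = 0.15 × 0.104281 = 0.0156421
  w_II·L_II = 0.24 × 0.128531 = 0.0308475
  w_III·L_III = 0.61 × 0.000202394 = 0.00012346
Denominator: 0.0156421 + 0.0308475 + 0.00012346 = 0.0466131
So the posterior for Type II is 0.0308475 / 0.0466131 ≈ 0.662.

0.662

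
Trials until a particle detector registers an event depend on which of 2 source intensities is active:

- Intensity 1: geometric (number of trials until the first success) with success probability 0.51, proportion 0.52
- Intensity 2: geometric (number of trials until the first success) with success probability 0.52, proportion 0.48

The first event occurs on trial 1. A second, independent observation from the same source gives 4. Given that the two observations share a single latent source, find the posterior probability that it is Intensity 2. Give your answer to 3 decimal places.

0.474

Apply Bayes' rule: the posterior for each component is proportional to its prior times its likelihood at x.
Since both observations come from the same component, the likelihood for component k is f_k(x₁)·f_k(x₂).
  p_1 = [0.51] × [0.060001] = 0.0306005
  p_2 = [0.52] × [0.0575078] = 0.0299041
Multiply by the mixture weights:
  π_1·p_1 = 0.52 × 0.0306005 = 0.0159123
  π_2·p_2 = 0.48 × 0.0299041 = 0.014354
Denominator: 0.0159123 + 0.014354 = 0.0302662
P(Intensity 2 | x₁,x₂) = 0.014354 / 0.0302662 ≈ 0.474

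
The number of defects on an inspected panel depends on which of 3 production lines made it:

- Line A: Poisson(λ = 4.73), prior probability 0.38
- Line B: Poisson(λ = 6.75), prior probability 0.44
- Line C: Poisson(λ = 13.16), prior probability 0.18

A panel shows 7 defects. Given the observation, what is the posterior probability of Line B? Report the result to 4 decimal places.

Posterior ∝ prior × likelihood, so P(k | x) ∝ π_k f_k(x); normalise over all components.
Component likelihoods at x = 7 defects:
  p_A = 0.0927651
  p_B = 0.148323
  p_C = 0.0261243
Multiply by the mixture weights:
  π_A·p_A = 0.38 × 0.0927651 = 0.0352507
  π_B·p_B = 0.44 × 0.148323 = 0.0652621
  π_C·p_C = 0.18 × 0.0261243 = 0.00470238
Denominator: 0.0352507 + 0.0652621 + 0.00470238 = 0.105215
P(Line B | 7 defects) ≈ 0.6203

0.6203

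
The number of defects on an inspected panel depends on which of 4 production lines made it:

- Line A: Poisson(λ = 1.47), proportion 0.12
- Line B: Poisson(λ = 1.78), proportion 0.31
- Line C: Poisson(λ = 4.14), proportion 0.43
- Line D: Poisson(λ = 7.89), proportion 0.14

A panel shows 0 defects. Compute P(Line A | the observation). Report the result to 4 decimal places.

Apply Bayes' rule: the posterior for each component is proportional to its prior times its likelihood at x.
Evaluate each component's likelihood at the observed value:
  L_A = 0.229925
  L_B = 0.168638
  L_C = 0.0159229
  L_D = 0.00037447
Prior × likelihood for each component:
  w_A·L_A = 0.12 × 0.229925 = 0.0275911
  w_B·L_B = 0.31 × 0.168638 = 0.0522778
  w_C·L_C = 0.43 × 0.0159229 = 0.00684683
  w_D·L_D = 0.14 × 0.00037447 = 5.24257e-05
Evidence: 0.0275911 + 0.0522778 + 0.00684683 + 5.24257e-05 = 0.0867681
P(Line A | 0 defects) = 0.0275911 / 0.0867681 ≈ 0.3180

0.3180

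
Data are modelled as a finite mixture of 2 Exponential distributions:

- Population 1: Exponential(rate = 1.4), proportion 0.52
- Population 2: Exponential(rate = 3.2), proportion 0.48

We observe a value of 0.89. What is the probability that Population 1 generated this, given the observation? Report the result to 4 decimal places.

0.7017

Apply Bayes' rule: the posterior for each component is proportional to its prior times its likelihood at x.
Evaluate each component's likelihood at the observed value:
  L_1 = 1.4·e^(−1.4·0.89) = 1.4·e^(−1.2460) = 0.402714
  L_2 = 3.2·e^(−3.2·0.89) = 3.2·e^(−2.8480) = 0.185472
Multiply by the mixture weights:
  P(Z=1)·L_1 = 0.52 × 0.402714 = 0.209411
  P(Z=2)·L_2 = 0.48 × 0.185472 = 0.0890268
Sum: 0.209411 + 0.0890268 = 0.298438
P(Population 1 | 0.89) = 0.209411 / 0.298438 ≈ 0.7017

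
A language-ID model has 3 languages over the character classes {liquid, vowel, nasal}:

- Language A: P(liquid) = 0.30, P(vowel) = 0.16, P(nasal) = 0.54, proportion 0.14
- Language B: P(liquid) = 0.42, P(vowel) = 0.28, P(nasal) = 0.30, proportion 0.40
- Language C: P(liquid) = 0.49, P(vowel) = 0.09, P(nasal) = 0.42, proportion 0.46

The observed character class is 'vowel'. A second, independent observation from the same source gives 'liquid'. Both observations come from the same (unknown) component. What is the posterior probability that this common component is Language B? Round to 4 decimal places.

P(component k | x) = π_k·f_k(x) / marginal(x), where marginal(x) = Σ_j π_j·f_j(x).
Since both observations come from the same component, the likelihood for component k is f_k(x₁)·f_k(x₂).
  L_A = [0.16] × [0.3] = 0.048
  L_B = [0.28] × [0.42] = 0.1176
  L_C = [0.09] × [0.49] = 0.0441
Prior × likelihood for each component:
  π_A·L_A = 0.14 × 0.048 = 0.00672
  π_B·L_B = 0.40 × 0.1176 = 0.04704
  π_C·L_C = 0.46 × 0.0441 = 0.020286
Marginal: 0.00672 + 0.04704 + 0.020286 = 0.074046
Responsibility of Language B: 0.04704 / 0.074046 ≈ 0.6353

0.6353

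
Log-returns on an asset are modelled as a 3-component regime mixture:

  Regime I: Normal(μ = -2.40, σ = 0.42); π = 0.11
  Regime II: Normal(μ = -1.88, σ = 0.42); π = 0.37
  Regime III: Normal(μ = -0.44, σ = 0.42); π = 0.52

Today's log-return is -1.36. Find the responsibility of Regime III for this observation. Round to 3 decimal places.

P(component k | x) = P(Z=k)·f_k(x) / marginal(x), where marginal(x) = Σ_j P(Z=j)·f_j(x).
Normal densities:
  f_I = (1/(0.42·√(2π)))·exp(−(-1.36−-2.40)²/(2·0.42²)) = 0.949863·exp(-3.06576) = 0.0442811
  f_II = (1/(0.42·√(2π)))·exp(−(-1.36−-1.88)²/(2·0.42²)) = 0.949863·exp(-0.76644) = 0.441367
  f_III = (1/(0.42·√(2π)))·exp(−(-1.36−-0.44)²/(2·0.42²)) = 0.949863·exp(-2.39909) = 0.0862478
Prior × likelihood for each component:
  P(Z=I)·f_I = 0.11 × 0.0442811 = 0.00487092
  P(Z=II)·f_II = 0.37 × 0.441367 = 0.163306
  P(Z=III)·f_III = 0.52 × 0.0862478 = 0.0448488
Marginal: 0.00487092 + 0.163306 + 0.0448488 = 0.213026
P(Regime III | the observation) ≈ 0.211

0.211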